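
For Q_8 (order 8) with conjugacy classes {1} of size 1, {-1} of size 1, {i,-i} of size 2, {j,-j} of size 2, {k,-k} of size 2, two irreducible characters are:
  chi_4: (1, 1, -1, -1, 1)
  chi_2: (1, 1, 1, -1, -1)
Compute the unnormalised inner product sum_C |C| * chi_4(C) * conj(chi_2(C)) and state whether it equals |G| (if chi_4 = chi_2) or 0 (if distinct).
Sum = 0; so <chi_4, chi_2> = 0 (distinct irreducibles are orthogonal).

Argument: Compute term by term over conjugacy classes (|C| * chi_4(C) * conj(chi_2(C))):
  1*(1)*conj(1) + 1*(1)*conj(1) + 2*(-1)*conj(1) + 2*(-1)*conj(-1) + 2*(1)*conj(-1)
  = (1) + (1) + (-2) + (2) + (-2)
  = 0.
Dividing by |G| = 8 gives 0/8 = 0, matching the row-orthogonality relation <chi_4, chi_2> = [chi_4 = chi_2].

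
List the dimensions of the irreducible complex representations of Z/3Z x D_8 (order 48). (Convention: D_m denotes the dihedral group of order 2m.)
Dimensions: 1, 1, 1, 1, 1, 1, 1, 1, 1, 1, 1, 1, 2, 2, 2, 2, 2, 2, 2, 2, 2

Solution. There are 21 irreducibles (= number of conjugacy classes). Their dimensions d_i satisfy sum d_i^2 = |G| = 48: 1 + 1 + 1 + 1 + 1 + 1 + 1 + 1 + 1 + 1 + 1 + 1 + 4 + 4 + 4 + 4 + 4 + 4 + 4 + 4 + 4 = 48. (For the product with Z/3Z: each of the 3 1-dim characters of Z/3Z tensors with each irrep of D_8, giving 3 copies of each D_8-dimension.)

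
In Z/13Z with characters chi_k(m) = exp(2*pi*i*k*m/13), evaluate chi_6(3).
chi_6(3) = zeta_13^18 = exp(10*I*pi/13)

Why: chi_6(3) = zeta_13^(6*3) = zeta_13^18. Since zeta_13^13 = 1, this equals zeta_13^5 = exp(2*pi*i*5/13) = exp(10*I*pi/13).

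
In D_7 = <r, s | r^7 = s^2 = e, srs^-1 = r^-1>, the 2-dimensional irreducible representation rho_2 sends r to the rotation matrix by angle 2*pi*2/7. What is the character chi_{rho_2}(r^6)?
chi_{rho_2}(r^6) = 2*cos(2*pi*2*6/7) = -2*cos(3*pi/7)

Derivation: rho_2(r^6) is rotation by angle 2*pi*2*6/7, whose trace is 2*cos(2*pi*2*6/7) = -2*cos(3*pi/7).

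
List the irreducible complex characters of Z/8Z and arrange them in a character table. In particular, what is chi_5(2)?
Character table of Z/8Z (irreps indexed chi_0,...,chi_7 with chi_k(m) = zeta_8^(k*m), zeta_8 = exp(2*pi*i/8)):
  irrep \ class  {0} (size 1)  {1} (size 1)    {2} (size 1)  {3} (size 1)    {4} (size 1)  {5} (size 1)    {6} (size 1)  {7} (size 1)  
  chi_0          1             1               1             1               1             1               1             1             
  chi_1          1             exp(I*pi/4)     I             exp(3*I*pi/4)   -1            exp(-3*I*pi/4)  -I            exp(-I*pi/4)  
  chi_2          1             I               -1            -I              1             I               -1            -I            
  chi_3          1             exp(3*I*pi/4)   -I            exp(I*pi/4)     -1            exp(-I*pi/4)    I             exp(-3*I*pi/4)
  chi_4          1             -1              1             -1              1             -1              1             -1            
  chi_5          1             exp(-3*I*pi/4)  I             exp(-I*pi/4)    -1            exp(I*pi/4)     -I            exp(3*I*pi/4) 
  chi_6          1             -I              -1            I               1             -I              -1            I             
  chi_7          1             exp(-I*pi/4)    -I            exp(-3*I*pi/4)  -1            exp(3*I*pi/4)   I             exp(I*pi/4)   

Spot check: chi_5(2) = zeta_8^(5*2) = zeta_8^10 = I.

Z/8Z is abelian, so all 8 irreducible complex representations are 1-dimensional. They are given by chi_k(m) = zeta_8^(k*m) for k = 0,...,7. Row orthogonality: sum_m chi_k(m) conj(chi_l(m)) = 8 * [k = l].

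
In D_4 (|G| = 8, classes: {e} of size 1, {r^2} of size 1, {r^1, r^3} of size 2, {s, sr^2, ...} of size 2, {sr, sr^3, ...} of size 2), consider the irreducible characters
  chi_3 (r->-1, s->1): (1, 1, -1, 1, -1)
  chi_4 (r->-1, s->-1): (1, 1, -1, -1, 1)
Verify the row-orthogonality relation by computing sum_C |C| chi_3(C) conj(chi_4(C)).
Sum = 0; so <chi_3, chi_4> = 0 (distinct irreducibles are orthogonal).

Derivation: Compute term by term over conjugacy classes (|C| * chi_3(C) * conj(chi_4(C))):
  1*(1)*conj(1) + 1*(1)*conj(1) + 2*(-1)*conj(-1) + 2*(1)*conj(-1) + 2*(-1)*conj(1)
  = (1) + (1) + (2) + (-2) + (-2)
  = 0.
Dividing by |G| = 8 gives 0/8 = 0, matching the row-orthogonality relation <chi_3, chi_4> = [chi_3 = chi_4].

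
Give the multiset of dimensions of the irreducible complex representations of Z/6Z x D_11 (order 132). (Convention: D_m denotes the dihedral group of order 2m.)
Dimensions: 1, 1, 1, 1, 1, 1, 1, 1, 1, 1, 1, 1, 2, 2, 2, 2, 2, 2, 2, 2, 2, 2, 2, 2, 2, 2, 2, 2, 2, 2, 2, 2, 2, 2, 2, 2, 2, 2, 2, 2, 2, 2

Why: There are 42 irreducibles (= number of conjugacy classes). Their dimensions d_i satisfy sum d_i^2 = |G| = 132: 1 + 1 + 1 + 1 + 1 + 1 + 1 + 1 + 1 + 1 + 1 + 1 + 4 + 4 + 4 + 4 + 4 + 4 + 4 + 4 + 4 + 4 + 4 + 4 + 4 + 4 + 4 + 4 + 4 + 4 + 4 + 4 + 4 + 4 + 4 + 4 + 4 + 4 + 4 + 4 + 4 + 4 = 132. (For the product with Z/6Z: each of the 6 1-dim characters of Z/6Z tensors with each irrep of D_11, giving 6 copies of each D_11-dimension.)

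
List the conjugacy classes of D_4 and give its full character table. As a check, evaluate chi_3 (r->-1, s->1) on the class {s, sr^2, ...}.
Conjugacy classes: {e} of size 1, {r^2} of size 1, {r^1, r^3} of size 2, {s, sr^2, ...} of size 2, {sr, sr^3, ...} of size 2.
Character table:
  irrep \ class              {e} (size 1)  {r^2} (size 1)  {r^1, r^3} (size 2)  {s, sr^2, ...} (size 2)  {sr, sr^3, ...} (size 2)
  chi_1 (triv)               1             1               1                    1                        1                       
  chi_2 (sign: r->1, s->-1)  1             1               1                    -1                       -1                      
  chi_3 (r->-1, s->1)        1             1               -1                   1                        -1                      
  chi_4 (r->-1, s->-1)       1             1               -1                   -1                       1                       
  chi_5 (2d, j=1)            2             -2              0                    0                        0                       

Spot check: chi_3 (r->-1, s->1) on {s, sr^2, ...} = 1.

Details: D_4 has order 2*4 = 8 with 5 conjugacy classes, hence 5 irreducibles. Sum of squared dims 1 + 1 + 1 + 1 + 4 = 8 = |G|. Linear characters come from the abelianisation; the 2-dimensional irreps have character r^k -> 2*cos(2*pi*j*k/4), reflections -> 0.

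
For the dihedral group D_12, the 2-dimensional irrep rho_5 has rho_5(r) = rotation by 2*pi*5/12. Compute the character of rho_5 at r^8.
chi_{rho_5}(r^8) = 2*cos(2*pi*5*8/12) = -1

Argument: rho_5(r^8) is rotation by angle 2*pi*5*8/12, whose trace is 2*cos(2*pi*5*8/12) = -1.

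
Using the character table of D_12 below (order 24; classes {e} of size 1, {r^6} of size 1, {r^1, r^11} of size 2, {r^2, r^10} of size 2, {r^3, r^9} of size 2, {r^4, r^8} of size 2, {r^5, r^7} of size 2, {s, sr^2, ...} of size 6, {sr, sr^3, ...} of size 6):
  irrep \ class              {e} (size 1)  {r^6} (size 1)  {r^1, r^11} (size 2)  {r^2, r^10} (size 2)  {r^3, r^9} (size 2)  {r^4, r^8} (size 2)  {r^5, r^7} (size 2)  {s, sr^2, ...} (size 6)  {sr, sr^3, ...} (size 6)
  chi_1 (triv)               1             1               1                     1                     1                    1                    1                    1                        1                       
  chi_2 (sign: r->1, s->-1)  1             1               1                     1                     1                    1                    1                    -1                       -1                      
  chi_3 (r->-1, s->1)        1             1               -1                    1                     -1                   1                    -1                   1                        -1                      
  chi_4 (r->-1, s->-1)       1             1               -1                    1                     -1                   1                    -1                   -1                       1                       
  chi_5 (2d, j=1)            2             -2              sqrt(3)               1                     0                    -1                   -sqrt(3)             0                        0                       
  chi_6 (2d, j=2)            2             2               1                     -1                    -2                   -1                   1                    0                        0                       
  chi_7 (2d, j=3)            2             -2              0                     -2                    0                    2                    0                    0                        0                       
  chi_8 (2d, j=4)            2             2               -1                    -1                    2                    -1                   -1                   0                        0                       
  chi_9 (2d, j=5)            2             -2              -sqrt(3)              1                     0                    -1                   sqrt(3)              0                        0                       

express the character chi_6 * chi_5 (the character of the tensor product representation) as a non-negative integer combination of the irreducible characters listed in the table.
chi_6 tensor chi_5 = chi_5 + chi_7 (all other irreducibles have multiplicity 0).

Derivation: The character of a tensor product is the pointwise product (chi_6 * chi_5)(C) = chi_6(C) * chi_5(C):
  {e}: (2)*(2), {r^6}: (2)*(-2), {r^1, r^11}: (1)*(sqrt(3)), {r^2, r^10}: (-1)*(1), {r^3, r^9}: (-2)*(0), {r^4, r^8}: (-1)*(-1), {r^5, r^7}: (1)*(-sqrt(3)), {s, sr^2, ...}: (0)*(0), {sr, sr^3, ...}: (0)*(0)
so (chi_6 * chi_5) takes values
  {e} -> 4, {r^6} -> -4, {r^1, r^11} -> sqrt(3), {r^2, r^10} -> -1, {r^3, r^9} -> 0, {r^4, r^8} -> 1, {r^5, r^7} -> -sqrt(3), {s, sr^2, ...} -> 0, {sr, sr^3, ...} -> 0.
Now take the inner product of this character with each irreducible chi from the table, <chi_6*chi_5, chi> = (1/24) sum_C |C| (chi_6*chi_5)(C) conj(chi(C)):
  <chi_6*chi_5, chi_1> = (1/24)[1*(4)*conj(1) + 1*(-4)*conj(1) + 2*(sqrt(3))*conj(1) + 2*(-1)*conj(1) + 2*(0)*conj(1) + 2*(1)*conj(1) + 2*(-sqrt(3))*conj(1) + 6*(0)*conj(1) + 6*(0)*conj(1)]
      = (1/24)[(4) + (-4) + (2*sqrt(3)) + (-2) + (0) + (2) + (-2*sqrt(3)) + (0) + (0)] = 0/24 = 0
  <chi_6*chi_5, chi_2> = (1/24)[1*(4)*conj(1) + 1*(-4)*conj(1) + 2*(sqrt(3))*conj(1) + 2*(-1)*conj(1) + 2*(0)*conj(1) + 2*(1)*conj(1) + 2*(-sqrt(3))*conj(1) + 6*(0)*conj(-1) + 6*(0)*conj(-1)]
      = (1/24)[(4) + (-4) + (2*sqrt(3)) + (-2) + (0) + (2) + (-2*sqrt(3)) + (0) + (0)] = 0/24 = 0
  <chi_6*chi_5, chi_3> = (1/24)[1*(4)*conj(1) + 1*(-4)*conj(1) + 2*(sqrt(3))*conj(-1) + 2*(-1)*conj(1) + 2*(0)*conj(-1) + 2*(1)*conj(1) + 2*(-sqrt(3))*conj(-1) + 6*(0)*conj(1) + 6*(0)*conj(-1)]
      = (1/24)[(4) + (-4) + (-2*sqrt(3)) + (-2) + (0) + (2) + (2*sqrt(3)) + (0) + (0)] = 0/24 = 0
  <chi_6*chi_5, chi_4> = (1/24)[1*(4)*conj(1) + 1*(-4)*conj(1) + 2*(sqrt(3))*conj(-1) + 2*(-1)*conj(1) + 2*(0)*conj(-1) + 2*(1)*conj(1) + 2*(-sqrt(3))*conj(-1) + 6*(0)*conj(-1) + 6*(0)*conj(1)]
      = (1/24)[(4) + (-4) + (-2*sqrt(3)) + (-2) + (0) + (2) + (2*sqrt(3)) + (0) + (0)] = 0/24 = 0
  <chi_6*chi_5, chi_5> = (1/24)[1*(4)*conj(2) + 1*(-4)*conj(-2) + 2*(sqrt(3))*conj(sqrt(3)) + 2*(-1)*conj(1) + 2*(0)*conj(0) + 2*(1)*conj(-1) + 2*(-sqrt(3))*conj(-sqrt(3)) + 6*(0)*conj(0) + 6*(0)*conj(0)]
      = (1/24)[(8) + (8) + (6) + (-2) + (0) + (-2) + (6) + (0) + (0)] = 24/24 = 1
  <chi_6*chi_5, chi_6> = (1/24)[1*(4)*conj(2) + 1*(-4)*conj(2) + 2*(sqrt(3))*conj(1) + 2*(-1)*conj(-1) + 2*(0)*conj(-2) + 2*(1)*conj(-1) + 2*(-sqrt(3))*conj(1) + 6*(0)*conj(0) + 6*(0)*conj(0)]
      = (1/24)[(8) + (-8) + (2*sqrt(3)) + (2) + (0) + (-2) + (-2*sqrt(3)) + (0) + (0)] = 0/24 = 0
  <chi_6*chi_5, chi_7> = (1/24)[1*(4)*conj(2) + 1*(-4)*conj(-2) + 2*(sqrt(3))*conj(0) + 2*(-1)*conj(-2) + 2*(0)*conj(0) + 2*(1)*conj(2) + 2*(-sqrt(3))*conj(0) + 6*(0)*conj(0) + 6*(0)*conj(0)]
      = (1/24)[(8) + (8) + (0) + (4) + (0) + (4) + (0) + (0) + (0)] = 24/24 = 1
  <chi_6*chi_5, chi_8> = (1/24)[1*(4)*conj(2) + 1*(-4)*conj(2) + 2*(sqrt(3))*conj(-1) + 2*(-1)*conj(-1) + 2*(0)*conj(2) + 2*(1)*conj(-1) + 2*(-sqrt(3))*conj(-1) + 6*(0)*conj(0) + 6*(0)*conj(0)]
      = (1/24)[(8) + (-8) + (-2*sqrt(3)) + (2) + (0) + (-2) + (2*sqrt(3)) + (0) + (0)] = 0/24 = 0
  <chi_6*chi_5, chi_9> = (1/24)[1*(4)*conj(2) + 1*(-4)*conj(-2) + 2*(sqrt(3))*conj(-sqrt(3)) + 2*(-1)*conj(1) + 2*(0)*conj(0) + 2*(1)*conj(-1) + 2*(-sqrt(3))*conj(sqrt(3)) + 6*(0)*conj(0) + 6*(0)*conj(0)]
      = (1/24)[(8) + (8) + (-6) + (-2) + (0) + (-2) + (-6) + (0) + (0)] = 0/24 = 0
Hence the multiplicities are chi_5: 1, chi_7: 1. Dimension check: dim(chi_6)*dim(chi_5) = 2*2 = 4 and sum (mult * dim) = 1*2 + 1*2 = 4.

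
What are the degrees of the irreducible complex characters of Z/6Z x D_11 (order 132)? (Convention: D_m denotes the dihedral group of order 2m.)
Dimensions: 1, 1, 1, 1, 1, 1, 1, 1, 1, 1, 1, 1, 2, 2, 2, 2, 2, 2, 2, 2, 2, 2, 2, 2, 2, 2, 2, 2, 2, 2, 2, 2, 2, 2, 2, 2, 2, 2, 2, 2, 2, 2

There are 42 irreducibles (= number of conjugacy classes). Their dimensions d_i satisfy sum d_i^2 = |G| = 132: 1 + 1 + 1 + 1 + 1 + 1 + 1 + 1 + 1 + 1 + 1 + 1 + 4 + 4 + 4 + 4 + 4 + 4 + 4 + 4 + 4 + 4 + 4 + 4 + 4 + 4 + 4 + 4 + 4 + 4 + 4 + 4 + 4 + 4 + 4 + 4 + 4 + 4 + 4 + 4 + 4 + 4 = 132. (For the product with Z/6Z: each of the 6 1-dim characters of Z/6Z tensors with each irrep of D_11, giving 6 copies of each D_11-dimension.)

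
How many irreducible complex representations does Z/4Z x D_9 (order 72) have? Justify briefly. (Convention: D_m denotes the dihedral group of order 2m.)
24

Derivation: The number of irreducible complex representations of a finite group equals its number of conjugacy classes. For a direct product, #classes(G x H) = #classes(G) * #classes(H). Z/4Z has 4 classes (abelian), D_9 has 6 classes, so 4 * 6 = 24, so Z/4Z x D_9 (order 72) has exactly 24 irreducible complex representations.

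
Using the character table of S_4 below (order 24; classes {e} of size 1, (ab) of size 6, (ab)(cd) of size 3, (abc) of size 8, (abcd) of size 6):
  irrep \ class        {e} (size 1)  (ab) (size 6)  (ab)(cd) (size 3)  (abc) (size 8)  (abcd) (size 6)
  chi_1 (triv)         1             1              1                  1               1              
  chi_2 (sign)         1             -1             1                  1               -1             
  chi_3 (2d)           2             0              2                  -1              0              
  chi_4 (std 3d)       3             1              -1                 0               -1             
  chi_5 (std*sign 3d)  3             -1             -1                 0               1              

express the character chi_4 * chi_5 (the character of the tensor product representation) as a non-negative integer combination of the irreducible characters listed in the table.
chi_4 tensor chi_5 = chi_2 + chi_3 + chi_4 + chi_5 (all other irreducibles have multiplicity 0).

Explanation: The character of a tensor product is the pointwise product (chi_4 * chi_5)(C) = chi_4(C) * chi_5(C):
  {e}: (3)*(3), (ab): (1)*(-1), (ab)(cd): (-1)*(-1), (abc): (0)*(0), (abcd): (-1)*(1)
so (chi_4 * chi_5) takes values
  {e} -> 9, (ab) -> -1, (ab)(cd) -> 1, (abc) -> 0, (abcd) -> -1.
Now take the inner product of this character with each irreducible chi from the table, <chi_4*chi_5, chi> = (1/24) sum_C |C| (chi_4*chi_5)(C) conj(chi(C)):
  <chi_4*chi_5, chi_1> = (1/24)[1*(9)*conj(1) + 6*(-1)*conj(1) + 3*(1)*conj(1) + 8*(0)*conj(1) + 6*(-1)*conj(1)]
      = (1/24)[(9) + (-6) + (3) + (0) + (-6)] = 0/24 = 0
  <chi_4*chi_5, chi_2> = (1/24)[1*(9)*conj(1) + 6*(-1)*conj(-1) + 3*(1)*conj(1) + 8*(0)*conj(1) + 6*(-1)*conj(-1)]
      = (1/24)[(9) + (6) + (3) + (0) + (6)] = 24/24 = 1
  <chi_4*chi_5, chi_3> = (1/24)[1*(9)*conj(2) + 6*(-1)*conj(0) + 3*(1)*conj(2) + 8*(0)*conj(-1) + 6*(-1)*conj(0)]
      = (1/24)[(18) + (0) + (6) + (0) + (0)] = 24/24 = 1
  <chi_4*chi_5, chi_4> = (1/24)[1*(9)*conj(3) + 6*(-1)*conj(1) + 3*(1)*conj(-1) + 8*(0)*conj(0) + 6*(-1)*conj(-1)]
      = (1/24)[(27) + (-6) + (-3) + (0) + (6)] = 24/24 = 1
  <chi_4*chi_5, chi_5> = (1/24)[1*(9)*conj(3) + 6*(-1)*conj(-1) + 3*(1)*conj(-1) + 8*(0)*conj(0) + 6*(-1)*conj(1)]
      = (1/24)[(27) + (6) + (-3) + (0) + (-6)] = 24/24 = 1
Hence the multiplicities are chi_2: 1, chi_3: 1, chi_4: 1, chi_5: 1. Dimension check: dim(chi_4)*dim(chi_5) = 3*3 = 9 and sum (mult * dim) = 1*1 + 1*2 + 1*3 + 1*3 = 9.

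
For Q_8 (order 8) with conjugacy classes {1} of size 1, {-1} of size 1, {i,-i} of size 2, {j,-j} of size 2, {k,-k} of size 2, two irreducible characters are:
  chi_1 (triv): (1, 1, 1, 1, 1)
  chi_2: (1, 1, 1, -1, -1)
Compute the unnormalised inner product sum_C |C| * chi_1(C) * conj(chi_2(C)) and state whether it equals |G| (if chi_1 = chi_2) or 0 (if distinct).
Sum = 0; so <chi_1, chi_2> = 0 (distinct irreducibles are orthogonal).

Solution. Compute term by term over conjugacy classes (|C| * chi_1(C) * conj(chi_2(C))):
  1*(1)*conj(1) + 1*(1)*conj(1) + 2*(1)*conj(1) + 2*(1)*conj(-1) + 2*(1)*conj(-1)
  = (1) + (1) + (2) + (-2) + (-2)
  = 0.
Dividing by |G| = 8 gives 0/8 = 0, matching the row-orthogonality relation <chi_1, chi_2> = [chi_1 = chi_2].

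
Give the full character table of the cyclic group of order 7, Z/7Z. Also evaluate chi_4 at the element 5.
Character table of Z/7Z (irreps indexed chi_0,...,chi_6 with chi_k(m) = zeta_7^(k*m), zeta_7 = exp(2*pi*i/7)):
  irrep \ class  {0} (size 1)  {1} (size 1)    {2} (size 1)    {3} (size 1)    {4} (size 1)    {5} (size 1)    {6} (size 1)  
  chi_0          1             1               1               1               1               1               1             
  chi_1          1             exp(2*I*pi/7)   exp(4*I*pi/7)   exp(6*I*pi/7)   exp(-6*I*pi/7)  exp(-4*I*pi/7)  exp(-2*I*pi/7)
  chi_2          1             exp(4*I*pi/7)   exp(-6*I*pi/7)  exp(-2*I*pi/7)  exp(2*I*pi/7)   exp(6*I*pi/7)   exp(-4*I*pi/7)
  chi_3          1             exp(6*I*pi/7)   exp(-2*I*pi/7)  exp(4*I*pi/7)   exp(-4*I*pi/7)  exp(2*I*pi/7)   exp(-6*I*pi/7)
  chi_4          1             exp(-6*I*pi/7)  exp(2*I*pi/7)   exp(-4*I*pi/7)  exp(4*I*pi/7)   exp(-2*I*pi/7)  exp(6*I*pi/7) 
  chi_5          1             exp(-4*I*pi/7)  exp(6*I*pi/7)   exp(2*I*pi/7)   exp(-2*I*pi/7)  exp(-6*I*pi/7)  exp(4*I*pi/7) 
  chi_6          1             exp(-2*I*pi/7)  exp(-4*I*pi/7)  exp(-6*I*pi/7)  exp(6*I*pi/7)   exp(4*I*pi/7)   exp(2*I*pi/7) 

Spot check: chi_4(5) = zeta_7^(4*5) = zeta_7^20 = exp(-2*I*pi/7).

Proof sketch: Z/7Z is abelian, so all 7 irreducible complex representations are 1-dimensional. They are given by chi_k(m) = zeta_7^(k*m) for k = 0,...,6. Row orthogonality: sum_m chi_k(m) conj(chi_l(m)) = 7 * [k = l].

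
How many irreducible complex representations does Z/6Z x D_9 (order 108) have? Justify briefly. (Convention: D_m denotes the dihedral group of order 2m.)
36

Details: The number of irreducible complex representations of a finite group equals its number of conjugacy classes. For a direct product, #classes(G x H) = #classes(G) * #classes(H). Z/6Z has 6 classes (abelian), D_9 has 6 classes, so 6 * 6 = 36, so Z/6Z x D_9 (order 108) has exactly 36 irreducible complex representations.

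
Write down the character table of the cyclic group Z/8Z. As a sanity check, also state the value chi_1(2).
Character table of Z/8Z (irreps indexed chi_0,...,chi_7 with chi_k(m) = zeta_8^(k*m), zeta_8 = exp(2*pi*i/8)):
  irrep \ class  {0} (size 1)  {1} (size 1)    {2} (size 1)  {3} (size 1)    {4} (size 1)  {5} (size 1)    {6} (size 1)  {7} (size 1)  
  chi_0          1             1               1             1               1             1               1             1             
  chi_1          1             exp(I*pi/4)     I             exp(3*I*pi/4)   -1            exp(-3*I*pi/4)  -I            exp(-I*pi/4)  
  chi_2          1             I               -1            -I              1             I               -1            -I            
  chi_3          1             exp(3*I*pi/4)   -I            exp(I*pi/4)     -1            exp(-I*pi/4)    I             exp(-3*I*pi/4)
  chi_4          1             -1              1             -1              1             -1              1             -1            
  chi_5          1             exp(-3*I*pi/4)  I             exp(-I*pi/4)    -1            exp(I*pi/4)     -I            exp(3*I*pi/4) 
  chi_6          1             -I              -1            I               1             -I              -1            I             
  chi_7          1             exp(-I*pi/4)    -I            exp(-3*I*pi/4)  -1            exp(3*I*pi/4)   I             exp(I*pi/4)   

Spot check: chi_1(2) = zeta_8^(1*2) = zeta_8^2 = I.

Details: Z/8Z is abelian, so all 8 irreducible complex representations are 1-dimensional. They are given by chi_k(m) = zeta_8^(k*m) for k = 0,...,7. Row orthogonality: sum_m chi_k(m) conj(chi_l(m)) = 8 * [k = l].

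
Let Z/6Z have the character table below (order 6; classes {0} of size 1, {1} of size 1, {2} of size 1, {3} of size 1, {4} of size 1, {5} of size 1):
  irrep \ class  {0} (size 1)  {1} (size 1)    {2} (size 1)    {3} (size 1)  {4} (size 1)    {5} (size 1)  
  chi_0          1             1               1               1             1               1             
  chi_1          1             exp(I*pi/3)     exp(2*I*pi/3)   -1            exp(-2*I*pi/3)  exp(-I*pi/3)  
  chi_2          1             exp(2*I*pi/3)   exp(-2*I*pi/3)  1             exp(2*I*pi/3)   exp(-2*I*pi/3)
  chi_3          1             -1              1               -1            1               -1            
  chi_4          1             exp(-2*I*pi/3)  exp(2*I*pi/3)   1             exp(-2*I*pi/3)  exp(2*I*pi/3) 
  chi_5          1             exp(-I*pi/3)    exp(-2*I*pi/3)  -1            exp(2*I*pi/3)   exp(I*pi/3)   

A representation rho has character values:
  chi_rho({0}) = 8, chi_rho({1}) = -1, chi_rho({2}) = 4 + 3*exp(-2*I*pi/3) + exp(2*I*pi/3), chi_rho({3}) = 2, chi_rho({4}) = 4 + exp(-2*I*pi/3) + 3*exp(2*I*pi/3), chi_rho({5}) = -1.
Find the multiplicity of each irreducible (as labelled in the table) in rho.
Multiplicities: chi_0: 2, chi_1: 0, chi_2: 2, chi_3: 2, chi_4: 1, chi_5: 1.

Use <chi_rho, chi> = (1/|G|) sum_C |C| * chi_rho(C) * conj(chi(C)) with |G| = 6 for each irreducible chi in the table:
  <chi_rho, chi_0> = (1/6)[1*(8)*conj(1) + 1*(-1)*conj(1) + 1*(4 + 3*exp(-2*I*pi/3) + exp(2*I*pi/3))*conj(1) + 1*(2)*conj(1) + 1*(4 + exp(-2*I*pi/3) + 3*exp(2*I*pi/3))*conj(1) + 1*(-1)*conj(1)]
      = (1/6)[(8) + (-1) + (4 + 3*exp(-2*I*pi/3) + exp(2*I*pi/3)) + (2) + (4 + exp(-2*I*pi/3) + 3*exp(2*I*pi/3)) + (-1)] = 12/6 = 2
  <chi_rho, chi_1> = (1/6)[1*(8)*conj(1) + 1*(-1)*conj(exp(I*pi/3)) + 1*(4 + 3*exp(-2*I*pi/3) + exp(2*I*pi/3))*conj(exp(2*I*pi/3)) + 1*(2)*conj(-1) + 1*(4 + exp(-2*I*pi/3) + 3*exp(2*I*pi/3))*conj(exp(-2*I*pi/3)) + 1*(-1)*conj(exp(-I*pi/3))]
      = (1/6)[(8) + (-1 + exp(-2*I*pi/3) + 2*exp(I*pi/3)) + (1 + 4*exp(-2*I*pi/3) + 3*exp(2*I*pi/3)) + (-2) + (1 + 3*exp(-2*I*pi/3) + 4*exp(2*I*pi/3)) + (-1 + 2*exp(-I*pi/3) + exp(2*I*pi/3))] = 0/6 = 0
  <chi_rho, chi_2> = (1/6)[1*(8)*conj(1) + 1*(-1)*conj(exp(2*I*pi/3)) + 1*(4 + 3*exp(-2*I*pi/3) + exp(2*I*pi/3))*conj(exp(-2*I*pi/3)) + 1*(2)*conj(1) + 1*(4 + exp(-2*I*pi/3) + 3*exp(2*I*pi/3))*conj(exp(2*I*pi/3)) + 1*(-1)*conj(exp(-2*I*pi/3))]
      = (1/6)[(8) + (1 + exp(2*I*pi/3)) + (3 + exp(-2*I*pi/3) + 4*exp(2*I*pi/3)) + (2) + (3 + 4*exp(-2*I*pi/3) + exp(2*I*pi/3)) + (1 + exp(-2*I*pi/3))] = 12/6 = 2
  <chi_rho, chi_3> = (1/6)[1*(8)*conj(1) + 1*(-1)*conj(-1) + 1*(4 + 3*exp(-2*I*pi/3) + exp(2*I*pi/3))*conj(1) + 1*(2)*conj(-1) + 1*(4 + exp(-2*I*pi/3) + 3*exp(2*I*pi/3))*conj(1) + 1*(-1)*conj(-1)]
      = (1/6)[(8) + (1) + (4 + 3*exp(-2*I*pi/3) + exp(2*I*pi/3)) + (-2) + (4 + exp(-2*I*pi/3) + 3*exp(2*I*pi/3)) + (1)] = 12/6 = 2
  <chi_rho, chi_4> = (1/6)[1*(8)*conj(1) + 1*(-1)*conj(exp(-2*I*pi/3)) + 1*(4 + 3*exp(-2*I*pi/3) + exp(2*I*pi/3))*conj(exp(2*I*pi/3)) + 1*(2)*conj(1) + 1*(4 + exp(-2*I*pi/3) + 3*exp(2*I*pi/3))*conj(exp(-2*I*pi/3)) + 1*(-1)*conj(exp(2*I*pi/3))]
      = (1/6)[(8) + (1 + 2*exp(-2*I*pi/3) + exp(I*pi/3)) + (1 + 4*exp(-2*I*pi/3) + 3*exp(2*I*pi/3)) + (2) + (1 + 3*exp(-2*I*pi/3) + 4*exp(2*I*pi/3)) + (1 + exp(-I*pi/3) + 2*exp(2*I*pi/3))] = 6/6 = 1
  <chi_rho, chi_5> = (1/6)[1*(8)*conj(1) + 1*(-1)*conj(exp(-I*pi/3)) + 1*(4 + 3*exp(-2*I*pi/3) + exp(2*I*pi/3))*conj(exp(-2*I*pi/3)) + 1*(2)*conj(-1) + 1*(4 + exp(-2*I*pi/3) + 3*exp(2*I*pi/3))*conj(exp(2*I*pi/3)) + 1*(-1)*conj(exp(I*pi/3))]
      = (1/6)[(8) + (-1 + exp(-I*pi/3)) + (3 + exp(-2*I*pi/3) + 4*exp(2*I*pi/3)) + (-2) + (3 + 4*exp(-2*I*pi/3) + exp(2*I*pi/3)) + (-1 + exp(I*pi/3))] = 6/6 = 1
(Exp terms are combined using exp(i*s)*conj(exp(i*t)) = exp(i*(s-t)), and sums of them are collapsed using the identity that for every m > 1 the m distinct m-th roots of unity sum to 0, e.g. 1 + exp(2*I*pi/3) + exp(-2*I*pi/3) = 0.)
Dimension check: dim(rho) = sum (mult * dim) = 2*1 + 0*1 + 2*1 + 2*1 + 1*1 + 1*1 = 8 = chi_rho(e) = 8.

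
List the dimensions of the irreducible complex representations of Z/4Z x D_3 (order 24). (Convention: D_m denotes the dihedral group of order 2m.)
Dimensions: 1, 1, 1, 1, 1, 1, 1, 1, 2, 2, 2, 2

Proof sketch: There are 12 irreducibles (= number of conjugacy classes). Their dimensions d_i satisfy sum d_i^2 = |G| = 24: 1 + 1 + 1 + 1 + 1 + 1 + 1 + 1 + 4 + 4 + 4 + 4 = 24. (For the product with Z/4Z: each of the 4 1-dim characters of Z/4Z tensors with each irrep of D_3, giving 4 copies of each D_3-dimension.)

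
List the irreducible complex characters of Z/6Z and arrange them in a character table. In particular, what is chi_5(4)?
Character table of Z/6Z (irreps indexed chi_0,...,chi_5 with chi_k(m) = zeta_6^(k*m), zeta_6 = exp(2*pi*i/6)):
  irrep \ class  {0} (size 1)  {1} (size 1)    {2} (size 1)    {3} (size 1)  {4} (size 1)    {5} (size 1)  
  chi_0          1             1               1               1             1               1             
  chi_1          1             exp(I*pi/3)     exp(2*I*pi/3)   -1            exp(-2*I*pi/3)  exp(-I*pi/3)  
  chi_2          1             exp(2*I*pi/3)   exp(-2*I*pi/3)  1             exp(2*I*pi/3)   exp(-2*I*pi/3)
  chi_3          1             -1              1               -1            1               -1            
  chi_4          1             exp(-2*I*pi/3)  exp(2*I*pi/3)   1             exp(-2*I*pi/3)  exp(2*I*pi/3) 
  chi_5          1             exp(-I*pi/3)    exp(-2*I*pi/3)  -1            exp(2*I*pi/3)   exp(I*pi/3)   

Spot check: chi_5(4) = zeta_6^(5*4) = zeta_6^20 = exp(2*I*pi/3).

Why: Z/6Z is abelian, so all 6 irreducible complex representations are 1-dimensional. They are given by chi_k(m) = zeta_6^(k*m) for k = 0,...,5. Row orthogonality: sum_m chi_k(m) conj(chi_l(m)) = 6 * [k = l].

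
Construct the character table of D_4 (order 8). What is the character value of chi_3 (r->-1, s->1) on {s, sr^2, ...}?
Conjugacy classes: {e} of size 1, {r^2} of size 1, {r^1, r^3} of size 2, {s, sr^2, ...} of size 2, {sr, sr^3, ...} of size 2.
Character table:
  irrep \ class              {e} (size 1)  {r^2} (size 1)  {r^1, r^3} (size 2)  {s, sr^2, ...} (size 2)  {sr, sr^3, ...} (size 2)
  chi_1 (triv)               1             1               1                    1                        1                       
  chi_2 (sign: r->1, s->-1)  1             1               1                    -1                       -1                      
  chi_3 (r->-1, s->1)        1             1               -1                   1                        -1                      
  chi_4 (r->-1, s->-1)       1             1               -1                   -1                       1                       
  chi_5 (2d, j=1)            2             -2              0                    0                        0                       

Spot check: chi_3 (r->-1, s->1) on {s, sr^2, ...} = 1.

Why: D_4 has order 2*4 = 8 with 5 conjugacy classes, hence 5 irreducibles. Sum of squared dims 1 + 1 + 1 + 1 + 4 = 8 = |G|. Linear characters come from the abelianisation; the 2-dimensional irreps have character r^k -> 2*cos(2*pi*j*k/4), reflections -> 0.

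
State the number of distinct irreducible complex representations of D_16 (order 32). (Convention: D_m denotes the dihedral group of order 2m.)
11

Reasoning: The number of irreducible complex representations of a finite group equals its number of conjugacy classes. D_16 has 11 conjugacy classes (n/2 + 3 for n even), so D_16 (order 32) has exactly 11 irreducible complex representations.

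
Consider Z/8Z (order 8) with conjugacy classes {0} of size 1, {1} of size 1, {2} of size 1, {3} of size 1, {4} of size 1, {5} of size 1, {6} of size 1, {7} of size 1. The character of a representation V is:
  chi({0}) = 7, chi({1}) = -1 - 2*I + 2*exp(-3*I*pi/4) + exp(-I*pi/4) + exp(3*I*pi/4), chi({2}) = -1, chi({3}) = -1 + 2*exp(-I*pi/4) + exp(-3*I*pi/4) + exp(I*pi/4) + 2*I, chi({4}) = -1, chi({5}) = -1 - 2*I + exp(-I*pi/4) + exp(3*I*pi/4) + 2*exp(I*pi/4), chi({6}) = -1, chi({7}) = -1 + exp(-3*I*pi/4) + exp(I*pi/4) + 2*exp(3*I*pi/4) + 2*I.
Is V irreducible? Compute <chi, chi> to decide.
Not irreducible (reducible): <chi, chi> = 11 > 1.

Why: <chi, chi> = (1/|G|) sum_C |C| * |chi(C)|^2 = (1/8)[1*|7|^2 + 1*|-1 - 2*I + 2*exp(-3*I*pi/4) + exp(-I*pi/4) + exp(3*I*pi/4)|^2 + 1*|-1|^2 + 1*|-1 + 2*exp(-I*pi/4) + exp(-3*I*pi/4) + exp(I*pi/4) + 2*I|^2 + 1*|-1|^2 + 1*|-1 - 2*I + exp(-I*pi/4) + exp(3*I*pi/4) + 2*exp(I*pi/4)|^2 + 1*|-1|^2 + 1*|-1 + exp(-3*I*pi/4) + exp(I*pi/4) + 2*exp(3*I*pi/4) + 2*I|^2]
  = (1/8)[(49) + (9 - 5*exp(3*I*pi/4) + exp(-I*pi/4) + exp(I*pi/4) - 5*exp(-3*I*pi/4)) + (1) + (9 - 5*exp(I*pi/4) + exp(-3*I*pi/4) + exp(3*I*pi/4) - 5*exp(-I*pi/4)) + (1) + (9 - 5*exp(I*pi/4) + exp(-3*I*pi/4) + exp(3*I*pi/4) - 5*exp(-I*pi/4)) + (1) + (9 - 5*exp(3*I*pi/4) + exp(-I*pi/4) + exp(I*pi/4) - 5*exp(-3*I*pi/4))] = 88/8 = 11.
(Exp terms are combined using exp(i*s)*conj(exp(i*t)) = exp(i*(s-t)), and sums of them are collapsed using the identity that for every m > 1 the m distinct m-th roots of unity sum to 0, e.g. 1 + exp(2*I*pi/3) + exp(-2*I*pi/3) = 0.)
A character is irreducible iff <chi, chi> = 1, so this representation is reducible.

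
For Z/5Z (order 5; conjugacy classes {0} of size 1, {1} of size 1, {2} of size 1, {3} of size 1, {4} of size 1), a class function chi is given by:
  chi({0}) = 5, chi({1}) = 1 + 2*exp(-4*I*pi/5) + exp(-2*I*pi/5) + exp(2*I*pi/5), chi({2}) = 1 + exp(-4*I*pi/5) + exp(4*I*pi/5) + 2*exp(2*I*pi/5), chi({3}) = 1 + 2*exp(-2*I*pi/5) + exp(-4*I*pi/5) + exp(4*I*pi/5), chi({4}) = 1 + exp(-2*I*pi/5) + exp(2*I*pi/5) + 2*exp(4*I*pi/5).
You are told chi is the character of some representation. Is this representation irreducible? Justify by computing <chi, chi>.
Not irreducible (reducible): <chi, chi> = 7 > 1.

Derivation: <chi, chi> = (1/|G|) sum_C |C| * |chi(C)|^2 = (1/5)[1*|5|^2 + 1*|1 + 2*exp(-4*I*pi/5) + exp(-2*I*pi/5) + exp(2*I*pi/5)|^2 + 1*|1 + exp(-4*I*pi/5) + exp(4*I*pi/5) + 2*exp(2*I*pi/5)|^2 + 1*|1 + 2*exp(-2*I*pi/5) + exp(-4*I*pi/5) + exp(4*I*pi/5)|^2 + 1*|1 + exp(-2*I*pi/5) + exp(2*I*pi/5) + 2*exp(4*I*pi/5)|^2]
  = (1/5)[(25) + (7 + 4*exp(-2*I*pi/5) + 5*exp(-4*I*pi/5) + 5*exp(4*I*pi/5) + 4*exp(2*I*pi/5)) + (7 + 5*exp(-2*I*pi/5) + 4*exp(-4*I*pi/5) + 4*exp(4*I*pi/5) + 5*exp(2*I*pi/5)) + (7 + 5*exp(-2*I*pi/5) + 4*exp(-4*I*pi/5) + 4*exp(4*I*pi/5) + 5*exp(2*I*pi/5)) + (7 + 4*exp(-2*I*pi/5) + 5*exp(-4*I*pi/5) + 5*exp(4*I*pi/5) + 4*exp(2*I*pi/5))] = 35/5 = 7.
(Exp terms are combined using exp(i*s)*conj(exp(i*t)) = exp(i*(s-t)), and sums of them are collapsed using the identity that for every m > 1 the m distinct m-th roots of unity sum to 0, e.g. 1 + exp(2*I*pi/3) + exp(-2*I*pi/3) = 0.)
A character is irreducible iff <chi, chi> = 1, so this representation is reducible.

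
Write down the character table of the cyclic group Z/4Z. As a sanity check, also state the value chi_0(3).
Character table of Z/4Z (irreps indexed chi_0,...,chi_3 with chi_k(m) = zeta_4^(k*m), zeta_4 = exp(2*pi*i/4)):
  irrep \ class  {0} (size 1)  {1} (size 1)  {2} (size 1)  {3} (size 1)
  chi_0          1             1             1             1           
  chi_1          1             I             -1            -I          
  chi_2          1             -1            1             -1          
  chi_3          1             -I            -1            I           

Spot check: chi_0(3) = zeta_4^(0*3) = zeta_4^0 = 1.

Proof sketch: Z/4Z is abelian, so all 4 irreducible complex representations are 1-dimensional. They are given by chi_k(m) = zeta_4^(k*m) for k = 0,...,3. Row orthogonality: sum_m chi_k(m) conj(chi_l(m)) = 4 * [k = l].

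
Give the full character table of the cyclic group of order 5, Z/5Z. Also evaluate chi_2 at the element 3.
Character table of Z/5Z (irreps indexed chi_0,...,chi_4 with chi_k(m) = zeta_5^(k*m), zeta_5 = exp(2*pi*i/5)):
  irrep \ class  {0} (size 1)  {1} (size 1)    {2} (size 1)    {3} (size 1)    {4} (size 1)  
  chi_0          1             1               1               1               1             
  chi_1          1             exp(2*I*pi/5)   exp(4*I*pi/5)   exp(-4*I*pi/5)  exp(-2*I*pi/5)
  chi_2          1             exp(4*I*pi/5)   exp(-2*I*pi/5)  exp(2*I*pi/5)   exp(-4*I*pi/5)
  chi_3          1             exp(-4*I*pi/5)  exp(2*I*pi/5)   exp(-2*I*pi/5)  exp(4*I*pi/5) 
  chi_4          1             exp(-2*I*pi/5)  exp(-4*I*pi/5)  exp(4*I*pi/5)   exp(2*I*pi/5) 

Spot check: chi_2(3) = zeta_5^(2*3) = zeta_5^6 = exp(2*I*pi/5).

Derivation: Z/5Z is abelian, so all 5 irreducible complex representations are 1-dimensional. They are given by chi_k(m) = zeta_5^(k*m) for k = 0,...,4. Row orthogonality: sum_m chi_k(m) conj(chi_l(m)) = 5 * [k = l].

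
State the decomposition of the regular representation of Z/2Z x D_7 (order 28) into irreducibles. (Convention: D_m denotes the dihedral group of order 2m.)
Each irreducible V_i of dimension d_i appears with multiplicity d_i, i.e. rho_reg = (direct sum over all irreducibles V_i) d_i V_i. The irreducible dimensions for Z/2Z x D_7 are 1, 1, 1, 1, 2, 2, 2, 2, 2, 2: 4 irreducibles of dimension 1, each with multiplicity 1; 6 irreducibles of dimension 2, each with multiplicity 2. Total dimension 4*1*1 + 6*2*2 = 28 = |G|.

Solution. General theorem: in the regular representation of a finite group G, each irreducible appears with multiplicity equal to its dimension. Check: dim(rho_reg) = sum d_i^2 = 1 + 1 + 1 + 1 + 4 + 4 + 4 + 4 + 4 + 4 = 28 = |G|.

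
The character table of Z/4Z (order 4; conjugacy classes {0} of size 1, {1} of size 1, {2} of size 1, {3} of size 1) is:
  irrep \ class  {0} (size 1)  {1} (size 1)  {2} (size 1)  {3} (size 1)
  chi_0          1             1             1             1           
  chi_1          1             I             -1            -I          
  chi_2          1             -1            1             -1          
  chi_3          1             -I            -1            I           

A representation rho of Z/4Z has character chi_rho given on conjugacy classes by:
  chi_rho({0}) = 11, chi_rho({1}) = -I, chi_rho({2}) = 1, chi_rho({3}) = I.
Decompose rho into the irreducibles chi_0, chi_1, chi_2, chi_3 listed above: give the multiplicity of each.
Multiplicities: chi_0: 3, chi_1: 2, chi_2: 3, chi_3: 3.

Argument: Use <chi_rho, chi> = (1/|G|) sum_C |C| * chi_rho(C) * conj(chi(C)) with |G| = 4 for each irreducible chi in the table:
  <chi_rho, chi_0> = (1/4)[1*(11)*conj(1) + 1*(-I)*conj(1) + 1*(1)*conj(1) + 1*(I)*conj(1)]
      = (1/4)[(11) + (-I) + (1) + (I)] = 12/4 = 3
  <chi_rho, chi_1> = (1/4)[1*(11)*conj(1) + 1*(-I)*conj(I) + 1*(1)*conj(-1) + 1*(I)*conj(-I)]
      = (1/4)[(11) + (-1) + (-1) + (-1)] = 8/4 = 2
  <chi_rho, chi_2> = (1/4)[1*(11)*conj(1) + 1*(-I)*conj(-1) + 1*(1)*conj(1) + 1*(I)*conj(-1)]
      = (1/4)[(11) + (I) + (1) + (-I)] = 12/4 = 3
  <chi_rho, chi_3> = (1/4)[1*(11)*conj(1) + 1*(-I)*conj(-I) + 1*(1)*conj(-1) + 1*(I)*conj(I)]
      = (1/4)[(11) + (1) + (-1) + (1)] = 12/4 = 3
(Exp terms are combined using exp(i*s)*conj(exp(i*t)) = exp(i*(s-t)), and sums of them are collapsed using the identity that for every m > 1 the m distinct m-th roots of unity sum to 0, e.g. 1 + exp(2*I*pi/3) + exp(-2*I*pi/3) = 0.)
Dimension check: dim(rho) = sum (mult * dim) = 3*1 + 2*1 + 3*1 + 3*1 = 11 = chi_rho(e) = 11.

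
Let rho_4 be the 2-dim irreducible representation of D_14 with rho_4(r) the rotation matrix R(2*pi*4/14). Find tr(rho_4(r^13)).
chi_{rho_4}(r^13) = 2*cos(2*pi*4*13/14) = -2*cos(3*pi/7)

Why: rho_4(r^13) is rotation by angle 2*pi*4*13/14, whose trace is 2*cos(2*pi*4*13/14) = -2*cos(3*pi/7).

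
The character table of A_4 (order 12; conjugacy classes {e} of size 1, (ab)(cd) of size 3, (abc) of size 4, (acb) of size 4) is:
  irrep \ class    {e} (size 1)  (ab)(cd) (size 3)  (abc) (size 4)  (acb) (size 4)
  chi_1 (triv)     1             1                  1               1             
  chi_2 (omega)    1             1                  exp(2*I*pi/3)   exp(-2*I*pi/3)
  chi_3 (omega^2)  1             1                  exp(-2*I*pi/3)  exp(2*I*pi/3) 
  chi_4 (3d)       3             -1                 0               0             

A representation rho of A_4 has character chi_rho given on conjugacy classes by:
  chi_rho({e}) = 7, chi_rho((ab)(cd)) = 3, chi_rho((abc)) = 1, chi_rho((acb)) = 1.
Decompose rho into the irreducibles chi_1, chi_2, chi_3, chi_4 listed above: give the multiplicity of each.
Multiplicities: chi_1: 2, chi_2: 1, chi_3: 1, chi_4: 1.

Explanation: Use <chi_rho, chi> = (1/|G|) sum_C |C| * chi_rho(C) * conj(chi(C)) with |G| = 12 for each irreducible chi in the table:
  <chi_rho, chi_1> = (1/12)[1*(7)*conj(1) + 3*(3)*conj(1) + 4*(1)*conj(1) + 4*(1)*conj(1)]
      = (1/12)[(7) + (9) + (4) + (4)] = 24/12 = 2
  <chi_rho, chi_2> = (1/12)[1*(7)*conj(1) + 3*(3)*conj(1) + 4*(1)*conj(exp(2*I*pi/3)) + 4*(1)*conj(exp(-2*I*pi/3))]
      = (1/12)[(7) + (9) + (4 + 8*exp(-2*I*pi/3) + 4*exp(2*I*pi/3)) + (4 + 4*exp(-2*I*pi/3) + 8*exp(2*I*pi/3))] = 12/12 = 1
  <chi_rho, chi_3> = (1/12)[1*(7)*conj(1) + 3*(3)*conj(1) + 4*(1)*conj(exp(-2*I*pi/3)) + 4*(1)*conj(exp(2*I*pi/3))]
      = (1/12)[(7) + (9) + (4 + 4*exp(-2*I*pi/3) + 8*exp(2*I*pi/3)) + (4 + 8*exp(-2*I*pi/3) + 4*exp(2*I*pi/3))] = 12/12 = 1
  <chi_rho, chi_4> = (1/12)[1*(7)*conj(3) + 3*(3)*conj(-1) + 4*(1)*conj(0) + 4*(1)*conj(0)]
      = (1/12)[(21) + (-9) + (0) + (0)] = 12/12 = 1
(Exp terms are combined using exp(i*s)*conj(exp(i*t)) = exp(i*(s-t)), and sums of them are collapsed using the identity that for every m > 1 the m distinct m-th roots of unity sum to 0, e.g. 1 + exp(2*I*pi/3) + exp(-2*I*pi/3) = 0.)
Dimension check: dim(rho) = sum (mult * dim) = 2*1 + 1*1 + 1*1 + 1*3 = 7 = chi_rho(e) = 7.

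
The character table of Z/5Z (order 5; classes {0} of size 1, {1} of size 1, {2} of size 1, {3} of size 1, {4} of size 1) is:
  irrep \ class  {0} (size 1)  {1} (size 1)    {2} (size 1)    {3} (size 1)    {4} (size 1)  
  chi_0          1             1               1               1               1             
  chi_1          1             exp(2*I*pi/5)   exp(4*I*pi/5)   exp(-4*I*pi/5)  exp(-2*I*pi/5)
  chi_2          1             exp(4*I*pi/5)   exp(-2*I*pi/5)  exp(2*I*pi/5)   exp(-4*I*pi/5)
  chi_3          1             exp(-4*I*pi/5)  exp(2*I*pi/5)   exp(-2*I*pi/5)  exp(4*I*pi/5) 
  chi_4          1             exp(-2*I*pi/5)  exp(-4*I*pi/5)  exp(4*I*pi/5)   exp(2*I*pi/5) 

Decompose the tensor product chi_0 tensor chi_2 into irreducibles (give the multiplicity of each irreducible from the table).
chi_0 tensor chi_2 = chi_2 (all other irreducibles have multiplicity 0).

Explanation: The character of a tensor product is the pointwise product (chi_0 * chi_2)(C) = chi_0(C) * chi_2(C):
  {0}: (1)*(1), {1}: (1)*(exp(4*I*pi/5)), {2}: (1)*(exp(-2*I*pi/5)), {3}: (1)*(exp(2*I*pi/5)), {4}: (1)*(exp(-4*I*pi/5))
so (chi_0 * chi_2) takes values
  {0} -> 1, {1} -> exp(4*I*pi/5), {2} -> exp(-2*I*pi/5), {3} -> exp(2*I*pi/5), {4} -> exp(-4*I*pi/5).
Now take the inner product of this character with each irreducible chi from the table, <chi_0*chi_2, chi> = (1/5) sum_C |C| (chi_0*chi_2)(C) conj(chi(C)):
  <chi_0*chi_2, chi_0> = (1/5)[1*(1)*conj(1) + 1*(exp(4*I*pi/5))*conj(1) + 1*(exp(-2*I*pi/5))*conj(1) + 1*(exp(2*I*pi/5))*conj(1) + 1*(exp(-4*I*pi/5))*conj(1)]
      = (1/5)[(1) + (exp(4*I*pi/5)) + (exp(-2*I*pi/5)) + (exp(2*I*pi/5)) + (exp(-4*I*pi/5))] = 0/5 = 0
  <chi_0*chi_2, chi_1> = (1/5)[1*(1)*conj(1) + 1*(exp(4*I*pi/5))*conj(exp(2*I*pi/5)) + 1*(exp(-2*I*pi/5))*conj(exp(4*I*pi/5)) + 1*(exp(2*I*pi/5))*conj(exp(-4*I*pi/5)) + 1*(exp(-4*I*pi/5))*conj(exp(-2*I*pi/5))]
      = (1/5)[(1) + (exp(2*I*pi/5)) + (exp(4*I*pi/5)) + (exp(-4*I*pi/5)) + (exp(-2*I*pi/5))] = 0/5 = 0
  <chi_0*chi_2, chi_2> = (1/5)[1*(1)*conj(1) + 1*(exp(4*I*pi/5))*conj(exp(4*I*pi/5)) + 1*(exp(-2*I*pi/5))*conj(exp(-2*I*pi/5)) + 1*(exp(2*I*pi/5))*conj(exp(2*I*pi/5)) + 1*(exp(-4*I*pi/5))*conj(exp(-4*I*pi/5))]
      = (1/5)[(1) + (1) + (1) + (1) + (1)] = 5/5 = 1
  <chi_0*chi_2, chi_3> = (1/5)[1*(1)*conj(1) + 1*(exp(4*I*pi/5))*conj(exp(-4*I*pi/5)) + 1*(exp(-2*I*pi/5))*conj(exp(2*I*pi/5)) + 1*(exp(2*I*pi/5))*conj(exp(-2*I*pi/5)) + 1*(exp(-4*I*pi/5))*conj(exp(4*I*pi/5))]
      = (1/5)[(1) + (exp(-2*I*pi/5)) + (exp(-4*I*pi/5)) + (exp(4*I*pi/5)) + (exp(2*I*pi/5))] = 0/5 = 0
  <chi_0*chi_2, chi_4> = (1/5)[1*(1)*conj(1) + 1*(exp(4*I*pi/5))*conj(exp(-2*I*pi/5)) + 1*(exp(-2*I*pi/5))*conj(exp(-4*I*pi/5)) + 1*(exp(2*I*pi/5))*conj(exp(4*I*pi/5)) + 1*(exp(-4*I*pi/5))*conj(exp(2*I*pi/5))]
      = (1/5)[(1) + (exp(-4*I*pi/5)) + (exp(2*I*pi/5)) + (exp(-2*I*pi/5)) + (exp(4*I*pi/5))] = 0/5 = 0
(Exp terms are combined using exp(i*s)*conj(exp(i*t)) = exp(i*(s-t)), and sums of them are collapsed using the identity that for every m > 1 the m distinct m-th roots of unity sum to 0, e.g. 1 + exp(2*I*pi/3) + exp(-2*I*pi/3) = 0.)
Hence the multiplicities are chi_2: 1. Dimension check: dim(chi_0)*dim(chi_2) = 1*1 = 1 and sum (mult * dim) = 1*1 = 1.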